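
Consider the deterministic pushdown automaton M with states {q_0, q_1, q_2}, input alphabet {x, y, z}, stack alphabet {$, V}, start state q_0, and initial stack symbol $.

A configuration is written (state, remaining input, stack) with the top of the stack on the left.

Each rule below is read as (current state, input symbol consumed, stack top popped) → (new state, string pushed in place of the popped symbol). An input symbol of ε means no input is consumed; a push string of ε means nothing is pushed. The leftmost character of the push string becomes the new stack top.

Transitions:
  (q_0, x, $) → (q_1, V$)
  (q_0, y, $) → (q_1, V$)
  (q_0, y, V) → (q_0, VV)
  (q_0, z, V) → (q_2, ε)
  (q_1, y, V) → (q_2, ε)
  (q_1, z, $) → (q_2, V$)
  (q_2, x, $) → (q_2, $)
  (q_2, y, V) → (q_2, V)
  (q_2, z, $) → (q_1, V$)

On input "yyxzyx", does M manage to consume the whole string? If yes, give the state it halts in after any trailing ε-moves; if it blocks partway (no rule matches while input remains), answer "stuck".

(q_0, yyxzyx, $)
  read y, top $: go to q_1, push V$ → (q_1, yxzyx, V$)
  read y, top V: go to q_2, push ε → (q_2, xzyx, $)
  read x, top $: go to q_2, push $ → (q_2, zyx, $)
  read z, top $: go to q_1, push V$ → (q_1, yx, V$)
  read y, top V: go to q_2, push ε → (q_2, x, $)
  read x, top $: go to q_2, push $ → (q_2, ε, $)
All input consumed; M is in state q_2.

q_2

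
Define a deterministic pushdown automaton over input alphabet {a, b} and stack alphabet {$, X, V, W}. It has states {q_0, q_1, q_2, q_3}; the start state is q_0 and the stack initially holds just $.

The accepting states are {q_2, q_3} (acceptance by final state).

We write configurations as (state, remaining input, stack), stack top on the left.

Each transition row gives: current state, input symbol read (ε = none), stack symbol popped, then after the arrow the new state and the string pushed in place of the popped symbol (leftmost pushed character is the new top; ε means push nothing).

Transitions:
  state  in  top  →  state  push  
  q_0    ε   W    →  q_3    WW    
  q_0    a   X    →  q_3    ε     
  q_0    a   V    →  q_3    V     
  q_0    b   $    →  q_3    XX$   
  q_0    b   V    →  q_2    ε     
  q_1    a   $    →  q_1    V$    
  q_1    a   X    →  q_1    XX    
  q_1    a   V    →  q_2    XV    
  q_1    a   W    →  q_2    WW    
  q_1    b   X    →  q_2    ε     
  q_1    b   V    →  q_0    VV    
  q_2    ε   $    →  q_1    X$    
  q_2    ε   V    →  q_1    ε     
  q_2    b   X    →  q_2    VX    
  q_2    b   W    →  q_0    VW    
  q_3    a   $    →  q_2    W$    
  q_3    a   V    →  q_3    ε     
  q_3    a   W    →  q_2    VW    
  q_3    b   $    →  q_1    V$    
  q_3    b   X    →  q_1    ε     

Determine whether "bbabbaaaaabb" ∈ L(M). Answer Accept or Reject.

(q_0, bbabbaaaaabb, $)
  read b, top $: go to q_3, push XX$ → (q_3, babbaaaaabb, XX$)
  read b, top X: go to q_1, push ε → (q_1, abbaaaaabb, X$)
  read a, top X: go to q_1, push XX → (q_1, bbaaaaabb, XX$)
  read b, top X: go to q_2, push ε → (q_2, baaaaabb, X$)
  read b, top X: go to q_2, push VX → (q_2, aaaaabb, VX$)
  ε-move, top V: go to q_1, push ε → (q_1, aaaaabb, X$)
  read a, top X: go to q_1, push XX → (q_1, aaaabb, XX$)
  read a, top X: go to q_1, push XX → (q_1, aaabb, XXX$)
  read a, top X: go to q_1, push XX → (q_1, aabb, XXXX$)
  read a, top X: go to q_1, push XX → (q_1, abb, XXXXX$)
  read a, top X: go to q_1, push XX → (q_1, bb, XXXXXX$)
  read b, top X: go to q_2, push ε → (q_2, b, XXXXX$)
  read b, top X: go to q_2, push VX → (q_2, ε, VXXXXX$)
All input consumed; state q_2 ∈ F.

Accept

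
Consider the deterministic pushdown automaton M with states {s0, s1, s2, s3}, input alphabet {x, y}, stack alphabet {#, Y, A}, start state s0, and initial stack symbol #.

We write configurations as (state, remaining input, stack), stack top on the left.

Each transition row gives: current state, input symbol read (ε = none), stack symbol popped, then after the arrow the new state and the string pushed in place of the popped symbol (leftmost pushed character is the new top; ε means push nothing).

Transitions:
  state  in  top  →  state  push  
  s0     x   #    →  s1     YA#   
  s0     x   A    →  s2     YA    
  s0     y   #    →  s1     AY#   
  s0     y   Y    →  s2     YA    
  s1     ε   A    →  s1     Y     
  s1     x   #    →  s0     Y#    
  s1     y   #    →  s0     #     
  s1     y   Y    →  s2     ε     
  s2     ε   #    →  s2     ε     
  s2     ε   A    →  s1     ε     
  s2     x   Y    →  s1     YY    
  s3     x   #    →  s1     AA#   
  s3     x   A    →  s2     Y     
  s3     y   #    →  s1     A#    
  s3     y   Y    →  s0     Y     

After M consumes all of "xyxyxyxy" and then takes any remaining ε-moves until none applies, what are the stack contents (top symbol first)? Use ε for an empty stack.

(s0, xyxyxyxy, #)
  read x, top #: go to s1, push YA# → (s1, yxyxyxy, YA#)
  read y, top Y: go to s2, push ε → (s2, xyxyxy, A#)
  ε-move, top A: go to s1, push ε → (s1, xyxyxy, #)
  read x, top #: go to s0, push Y# → (s0, yxyxy, Y#)
  read y, top Y: go to s2, push YA → (s2, xyxy, YA#)
  read x, top Y: go to s1, push YY → (s1, yxy, YYA#)
  read y, top Y: go to s2, push ε → (s2, xy, YA#)
  read x, top Y: go to s1, push YY → (s1, y, YYA#)
  read y, top Y: go to s2, push ε → (s2, ε, YA#)
All input consumed in state s2 with stack YA#.

YA#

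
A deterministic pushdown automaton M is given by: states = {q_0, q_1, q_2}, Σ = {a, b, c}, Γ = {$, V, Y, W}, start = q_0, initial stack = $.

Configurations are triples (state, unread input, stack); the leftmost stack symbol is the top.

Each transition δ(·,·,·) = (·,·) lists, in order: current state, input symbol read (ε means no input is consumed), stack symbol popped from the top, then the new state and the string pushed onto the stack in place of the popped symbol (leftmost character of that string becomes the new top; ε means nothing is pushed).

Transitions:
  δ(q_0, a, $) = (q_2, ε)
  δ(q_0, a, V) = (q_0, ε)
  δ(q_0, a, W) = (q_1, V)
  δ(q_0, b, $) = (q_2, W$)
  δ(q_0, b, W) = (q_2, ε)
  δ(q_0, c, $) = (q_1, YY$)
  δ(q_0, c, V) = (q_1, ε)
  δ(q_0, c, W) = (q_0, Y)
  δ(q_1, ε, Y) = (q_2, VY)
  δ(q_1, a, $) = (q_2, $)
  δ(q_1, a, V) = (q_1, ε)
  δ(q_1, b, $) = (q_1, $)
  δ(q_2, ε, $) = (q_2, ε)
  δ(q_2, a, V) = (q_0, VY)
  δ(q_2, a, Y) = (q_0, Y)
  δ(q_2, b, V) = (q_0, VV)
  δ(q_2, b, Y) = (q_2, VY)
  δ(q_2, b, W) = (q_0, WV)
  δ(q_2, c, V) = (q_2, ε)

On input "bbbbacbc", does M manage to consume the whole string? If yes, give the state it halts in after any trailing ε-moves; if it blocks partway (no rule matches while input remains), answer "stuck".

(q_0, bbbbacbc, $)
  read b, top $: go to q_2, push W$ → (q_2, bbbacbc, W$)
  read b, top W: go to q_0, push WV → (q_0, bbacbc, WV$)
  read b, top W: go to q_2, push ε → (q_2, bacbc, V$)
  read b, top V: go to q_0, push VV → (q_0, acbc, VV$)
  read a, top V: go to q_0, push ε → (q_0, cbc, V$)
  read c, top V: go to q_1, push ε → (q_1, bc, $)
  read b, top $: go to q_1, push $ → (q_1, c, $)
No transition for (q_1, c, top $); M blocks with input c remaining.

stuck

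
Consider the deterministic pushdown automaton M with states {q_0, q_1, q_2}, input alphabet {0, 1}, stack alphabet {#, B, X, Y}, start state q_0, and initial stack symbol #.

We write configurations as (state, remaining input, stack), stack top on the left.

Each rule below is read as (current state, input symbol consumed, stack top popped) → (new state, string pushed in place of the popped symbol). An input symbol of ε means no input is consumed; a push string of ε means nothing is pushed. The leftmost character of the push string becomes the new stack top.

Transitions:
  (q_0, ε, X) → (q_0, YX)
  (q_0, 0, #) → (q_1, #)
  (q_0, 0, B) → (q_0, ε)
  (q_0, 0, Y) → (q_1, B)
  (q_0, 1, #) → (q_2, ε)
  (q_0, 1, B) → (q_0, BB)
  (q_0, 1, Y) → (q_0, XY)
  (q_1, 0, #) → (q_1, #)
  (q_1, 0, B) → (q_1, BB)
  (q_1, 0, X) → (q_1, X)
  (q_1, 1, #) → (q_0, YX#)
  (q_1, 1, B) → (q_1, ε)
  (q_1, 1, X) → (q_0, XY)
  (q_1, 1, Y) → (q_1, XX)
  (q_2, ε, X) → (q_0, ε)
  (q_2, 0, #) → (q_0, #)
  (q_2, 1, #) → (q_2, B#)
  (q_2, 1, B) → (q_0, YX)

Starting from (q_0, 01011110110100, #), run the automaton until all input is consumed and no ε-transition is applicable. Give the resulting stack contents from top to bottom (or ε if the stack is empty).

XYYXYXY#

(q_0, 01011110110100, #)
  read 0, top #: go to q_1, push # → (q_1, 1011110110100, #)
  read 1, top #: go to q_0, push YX# → (q_0, 011110110100, YX#)
  read 0, top Y: go to q_1, push B → (q_1, 11110110100, BX#)
  read 1, top B: go to q_1, push ε → (q_1, 1110110100, X#)
  read 1, top X: go to q_0, push XY → (q_0, 110110100, XY#)
  ε-move, top X: go to q_0, push YX → (q_0, 110110100, YXY#)
  read 1, top Y: go to q_0, push XY → (q_0, 10110100, XYXY#)
  ε-move, top X: go to q_0, push YX → (q_0, 10110100, YXYXY#)
  read 1, top Y: go to q_0, push XY → (q_0, 0110100, XYXYXY#)
  ε-move, top X: go to q_0, push YX → (q_0, 0110100, YXYXYXY#)
  read 0, top Y: go to q_1, push B → (q_1, 110100, BXYXYXY#)
  read 1, top B: go to q_1, push ε → (q_1, 10100, XYXYXY#)
  read 1, top X: go to q_0, push XY → (q_0, 0100, XYYXYXY#)
  ε-move, top X: go to q_0, push YX → (q_0, 0100, YXYYXYXY#)
  read 0, top Y: go to q_1, push B → (q_1, 100, BXYYXYXY#)
  read 1, top B: go to q_1, push ε → (q_1, 00, XYYXYXY#)
  read 0, top X: go to q_1, push X → (q_1, 0, XYYXYXY#)
  read 0, top X: go to q_1, push X → (q_1, ε, XYYXYXY#)
All input consumed in state q_1 with stack XYYXYXY#.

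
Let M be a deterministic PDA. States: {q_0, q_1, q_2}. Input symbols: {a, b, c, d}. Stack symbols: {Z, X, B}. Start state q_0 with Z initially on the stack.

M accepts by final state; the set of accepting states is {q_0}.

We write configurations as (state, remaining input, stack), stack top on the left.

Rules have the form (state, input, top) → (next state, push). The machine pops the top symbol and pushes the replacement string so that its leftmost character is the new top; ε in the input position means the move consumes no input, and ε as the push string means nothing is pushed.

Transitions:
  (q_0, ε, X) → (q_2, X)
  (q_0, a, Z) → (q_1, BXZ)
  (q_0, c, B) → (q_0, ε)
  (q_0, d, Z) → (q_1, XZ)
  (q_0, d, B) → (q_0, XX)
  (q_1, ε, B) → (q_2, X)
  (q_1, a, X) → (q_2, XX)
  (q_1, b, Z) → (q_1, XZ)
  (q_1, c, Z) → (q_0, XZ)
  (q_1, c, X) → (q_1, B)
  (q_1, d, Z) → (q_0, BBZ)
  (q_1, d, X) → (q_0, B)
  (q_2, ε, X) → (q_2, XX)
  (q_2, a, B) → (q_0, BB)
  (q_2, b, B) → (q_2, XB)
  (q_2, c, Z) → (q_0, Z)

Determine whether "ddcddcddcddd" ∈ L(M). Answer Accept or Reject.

(q_0, ddcddcddcddd, Z)
  read d, top Z: go to q_1, push XZ → (q_1, dcddcddcddd, XZ)
  read d, top X: go to q_0, push B → (q_0, cddcddcddd, BZ)
  read c, top B: go to q_0, push ε → (q_0, ddcddcddd, Z)
  read d, top Z: go to q_1, push XZ → (q_1, dcddcddd, XZ)
  read d, top X: go to q_0, push B → (q_0, cddcddd, BZ)
  read c, top B: go to q_0, push ε → (q_0, ddcddd, Z)
  read d, top Z: go to q_1, push XZ → (q_1, dcddd, XZ)
  read d, top X: go to q_0, push B → (q_0, cddd, BZ)
  read c, top B: go to q_0, push ε → (q_0, ddd, Z)
  read d, top Z: go to q_1, push XZ → (q_1, dd, XZ)
  read d, top X: go to q_0, push B → (q_0, d, BZ)
  read d, top B: go to q_0, push XX → (q_0, ε, XXZ)
All input consumed; state q_0 ∈ F.

Accept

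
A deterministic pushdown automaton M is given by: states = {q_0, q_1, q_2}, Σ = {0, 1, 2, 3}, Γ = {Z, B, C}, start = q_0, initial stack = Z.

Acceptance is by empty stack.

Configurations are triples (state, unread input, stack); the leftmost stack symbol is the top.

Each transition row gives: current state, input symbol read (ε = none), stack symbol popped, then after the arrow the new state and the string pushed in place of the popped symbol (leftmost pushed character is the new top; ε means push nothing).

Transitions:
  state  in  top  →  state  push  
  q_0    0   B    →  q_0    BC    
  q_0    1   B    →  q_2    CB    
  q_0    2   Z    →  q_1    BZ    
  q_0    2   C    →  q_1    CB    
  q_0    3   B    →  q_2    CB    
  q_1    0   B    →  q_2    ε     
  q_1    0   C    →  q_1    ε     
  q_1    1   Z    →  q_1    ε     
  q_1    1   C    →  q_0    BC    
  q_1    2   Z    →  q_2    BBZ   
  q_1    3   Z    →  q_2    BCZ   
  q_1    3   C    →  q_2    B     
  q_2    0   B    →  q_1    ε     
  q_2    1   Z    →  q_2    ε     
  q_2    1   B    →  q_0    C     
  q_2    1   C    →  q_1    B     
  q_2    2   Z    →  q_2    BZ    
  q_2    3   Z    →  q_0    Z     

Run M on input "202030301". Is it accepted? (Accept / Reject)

(q_0, 202030301, Z)
  read 2, top Z: go to q_1, push BZ → (q_1, 02030301, BZ)
  read 0, top B: go to q_2, push ε → (q_2, 2030301, Z)
  read 2, top Z: go to q_2, push BZ → (q_2, 030301, BZ)
  read 0, top B: go to q_1, push ε → (q_1, 30301, Z)
  read 3, top Z: go to q_2, push BCZ → (q_2, 0301, BCZ)
  read 0, top B: go to q_1, push ε → (q_1, 301, CZ)
  read 3, top C: go to q_2, push B → (q_2, 01, BZ)
  read 0, top B: go to q_1, push ε → (q_1, 1, Z)
  read 1, top Z: go to q_1, push ε → (q_1, ε, ε)
All input consumed and the stack is empty.

Accept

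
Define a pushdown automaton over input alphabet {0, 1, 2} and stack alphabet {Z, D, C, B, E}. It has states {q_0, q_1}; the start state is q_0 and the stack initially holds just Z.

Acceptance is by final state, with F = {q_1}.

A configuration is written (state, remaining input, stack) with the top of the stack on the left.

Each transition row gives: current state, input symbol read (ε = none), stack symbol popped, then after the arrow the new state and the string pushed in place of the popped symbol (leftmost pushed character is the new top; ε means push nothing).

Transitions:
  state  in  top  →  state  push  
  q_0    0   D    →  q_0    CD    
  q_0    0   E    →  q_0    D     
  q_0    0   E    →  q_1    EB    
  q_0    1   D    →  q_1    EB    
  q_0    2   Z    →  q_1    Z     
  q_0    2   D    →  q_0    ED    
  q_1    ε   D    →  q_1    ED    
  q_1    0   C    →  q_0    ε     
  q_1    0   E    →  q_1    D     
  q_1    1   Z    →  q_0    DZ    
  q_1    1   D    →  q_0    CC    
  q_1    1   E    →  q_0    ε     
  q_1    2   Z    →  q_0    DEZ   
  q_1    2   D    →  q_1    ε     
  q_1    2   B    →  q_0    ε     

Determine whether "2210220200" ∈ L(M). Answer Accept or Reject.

One accepting computation: (q_0, 2210220200, Z) ⊢ (q_1, 210220200, Z) ⊢ (q_0, 10220200, DEZ) ⊢ (q_1, 0220200, EBEZ) ⊢ (q_1, 220200, DBEZ) ⊢ (q_1, 20200, BEZ) ⊢ (q_0, 0200, EZ) ⊢ (q_0, 200, DZ) ⊢ (q_0, 00, EDZ) ⊢ (q_1, 0, EBDZ) ⊢ (q_1, ε, DBDZ)
All input consumed and state q_1 ∈ F.

Accept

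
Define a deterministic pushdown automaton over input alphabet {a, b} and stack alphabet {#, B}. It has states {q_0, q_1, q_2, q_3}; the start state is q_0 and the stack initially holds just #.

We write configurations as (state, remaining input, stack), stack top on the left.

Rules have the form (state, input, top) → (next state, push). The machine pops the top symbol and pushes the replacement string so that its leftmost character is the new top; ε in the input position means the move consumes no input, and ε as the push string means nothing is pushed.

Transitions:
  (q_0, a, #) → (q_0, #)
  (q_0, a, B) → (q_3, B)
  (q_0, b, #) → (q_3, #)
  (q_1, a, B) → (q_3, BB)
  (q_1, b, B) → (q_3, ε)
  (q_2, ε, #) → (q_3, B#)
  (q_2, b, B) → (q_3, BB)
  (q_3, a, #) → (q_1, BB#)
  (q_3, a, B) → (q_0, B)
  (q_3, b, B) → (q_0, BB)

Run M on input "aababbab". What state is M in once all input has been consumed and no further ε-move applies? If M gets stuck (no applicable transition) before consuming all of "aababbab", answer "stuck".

(q_0, aababbab, #)
  read a, top #: go to q_0, push # → (q_0, ababbab, #)
  read a, top #: go to q_0, push # → (q_0, babbab, #)
  read b, top #: go to q_3, push # → (q_3, abbab, #)
  read a, top #: go to q_1, push BB# → (q_1, bbab, BB#)
  read b, top B: go to q_3, push ε → (q_3, bab, B#)
  read b, top B: go to q_0, push BB → (q_0, ab, BB#)
  read a, top B: go to q_3, push B → (q_3, b, BB#)
  read b, top B: go to q_0, push BB → (q_0, ε, BBB#)
All input consumed; M is in state q_0.

q_0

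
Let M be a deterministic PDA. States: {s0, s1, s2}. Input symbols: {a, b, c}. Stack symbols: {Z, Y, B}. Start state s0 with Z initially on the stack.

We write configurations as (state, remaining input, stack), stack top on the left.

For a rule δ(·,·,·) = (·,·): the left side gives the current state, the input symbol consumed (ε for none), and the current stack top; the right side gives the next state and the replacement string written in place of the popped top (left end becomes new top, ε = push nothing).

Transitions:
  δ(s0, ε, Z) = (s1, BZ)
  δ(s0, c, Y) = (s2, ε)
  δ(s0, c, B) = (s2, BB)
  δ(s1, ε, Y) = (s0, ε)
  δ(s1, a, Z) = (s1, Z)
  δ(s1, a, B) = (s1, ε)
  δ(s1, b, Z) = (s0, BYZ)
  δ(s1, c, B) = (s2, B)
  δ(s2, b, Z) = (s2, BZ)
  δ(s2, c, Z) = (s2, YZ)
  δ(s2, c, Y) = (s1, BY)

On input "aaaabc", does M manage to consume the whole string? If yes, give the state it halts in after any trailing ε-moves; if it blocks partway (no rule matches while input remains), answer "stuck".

s2

(s0, aaaabc, Z)
  ε-move, top Z: go to s1, push BZ → (s1, aaaabc, BZ)
  read a, top B: go to s1, push ε → (s1, aaabc, Z)
  read a, top Z: go to s1, push Z → (s1, aabc, Z)
  read a, top Z: go to s1, push Z → (s1, abc, Z)
  read a, top Z: go to s1, push Z → (s1, bc, Z)
  read b, top Z: go to s0, push BYZ → (s0, c, BYZ)
  read c, top B: go to s2, push BB → (s2, ε, BBYZ)
All input consumed; M is in state s2.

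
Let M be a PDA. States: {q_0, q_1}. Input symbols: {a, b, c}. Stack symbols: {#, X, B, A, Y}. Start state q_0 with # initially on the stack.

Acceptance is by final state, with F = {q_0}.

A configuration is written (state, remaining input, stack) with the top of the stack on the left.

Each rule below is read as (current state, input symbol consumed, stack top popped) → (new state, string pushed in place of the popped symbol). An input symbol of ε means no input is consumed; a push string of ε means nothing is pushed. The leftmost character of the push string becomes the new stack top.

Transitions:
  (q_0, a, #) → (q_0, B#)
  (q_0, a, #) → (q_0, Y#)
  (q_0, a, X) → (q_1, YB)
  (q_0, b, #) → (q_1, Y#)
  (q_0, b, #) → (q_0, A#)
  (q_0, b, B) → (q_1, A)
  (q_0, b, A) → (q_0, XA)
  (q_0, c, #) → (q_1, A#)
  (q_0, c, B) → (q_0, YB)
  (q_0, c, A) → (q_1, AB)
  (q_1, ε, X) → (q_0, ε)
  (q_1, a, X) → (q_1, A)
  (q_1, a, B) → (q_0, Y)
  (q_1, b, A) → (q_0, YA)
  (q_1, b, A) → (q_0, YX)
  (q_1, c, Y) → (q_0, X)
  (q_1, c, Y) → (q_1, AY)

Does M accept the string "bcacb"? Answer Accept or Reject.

Accept

One accepting computation: (q_0, bcacb, #) ⊢ (q_1, cacb, Y#) ⊢ (q_0, acb, X#) ⊢ (q_1, cb, YB#) ⊢ (q_1, b, AYB#) ⊢ (q_0, ε, YAYB#)
All input consumed and state q_0 ∈ F.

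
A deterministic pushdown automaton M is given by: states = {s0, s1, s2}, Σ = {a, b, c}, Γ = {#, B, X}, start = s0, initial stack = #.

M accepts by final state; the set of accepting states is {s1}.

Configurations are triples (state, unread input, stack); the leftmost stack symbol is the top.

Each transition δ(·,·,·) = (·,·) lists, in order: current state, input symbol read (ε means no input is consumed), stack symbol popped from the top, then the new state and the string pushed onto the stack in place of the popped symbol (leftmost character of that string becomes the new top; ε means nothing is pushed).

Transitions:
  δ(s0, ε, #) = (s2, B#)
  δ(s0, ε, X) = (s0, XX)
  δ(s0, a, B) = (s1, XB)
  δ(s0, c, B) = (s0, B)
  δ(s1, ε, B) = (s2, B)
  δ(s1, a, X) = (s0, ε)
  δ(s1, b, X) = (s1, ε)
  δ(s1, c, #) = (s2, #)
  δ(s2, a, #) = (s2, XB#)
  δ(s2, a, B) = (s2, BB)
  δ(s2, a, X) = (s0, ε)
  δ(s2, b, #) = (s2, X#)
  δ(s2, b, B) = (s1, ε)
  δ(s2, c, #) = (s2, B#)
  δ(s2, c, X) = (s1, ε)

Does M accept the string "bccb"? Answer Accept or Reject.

(s0, bccb, #)
  ε-move, top #: go to s2, push B# → (s2, bccb, B#)
  read b, top B: go to s1, push ε → (s1, ccb, #)
  read c, top #: go to s2, push # → (s2, cb, #)
  read c, top #: go to s2, push B# → (s2, b, B#)
  read b, top B: go to s1, push ε → (s1, ε, #)
All input consumed; state s1 ∈ F.

Accept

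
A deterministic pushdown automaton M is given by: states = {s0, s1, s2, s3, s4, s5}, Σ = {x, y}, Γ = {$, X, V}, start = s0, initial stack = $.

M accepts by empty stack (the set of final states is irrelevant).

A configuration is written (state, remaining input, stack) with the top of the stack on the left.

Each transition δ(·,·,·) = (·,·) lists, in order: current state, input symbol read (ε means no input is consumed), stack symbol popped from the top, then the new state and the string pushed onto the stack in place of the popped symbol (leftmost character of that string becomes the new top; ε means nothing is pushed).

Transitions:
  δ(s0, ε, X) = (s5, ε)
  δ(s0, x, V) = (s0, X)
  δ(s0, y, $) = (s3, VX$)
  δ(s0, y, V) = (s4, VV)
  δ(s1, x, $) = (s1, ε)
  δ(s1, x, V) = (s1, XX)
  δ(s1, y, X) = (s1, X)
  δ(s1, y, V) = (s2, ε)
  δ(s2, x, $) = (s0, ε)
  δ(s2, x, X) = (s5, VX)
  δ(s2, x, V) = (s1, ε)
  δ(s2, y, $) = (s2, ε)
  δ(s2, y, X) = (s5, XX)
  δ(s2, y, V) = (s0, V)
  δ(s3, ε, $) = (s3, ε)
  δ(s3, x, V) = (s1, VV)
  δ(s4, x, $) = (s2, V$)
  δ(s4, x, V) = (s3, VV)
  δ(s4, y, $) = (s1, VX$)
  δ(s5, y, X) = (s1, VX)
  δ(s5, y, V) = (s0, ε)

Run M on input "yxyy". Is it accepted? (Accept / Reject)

(s0, yxyy, $)
  read y, top $: go to s3, push VX$ → (s3, xyy, VX$)
  read x, top V: go to s1, push VV → (s1, yy, VVX$)
  read y, top V: go to s2, push ε → (s2, y, VX$)
  read y, top V: go to s0, push V → (s0, ε, VX$)
All input consumed; stack is VX$, not empty, and no further ε-move applies.

Reject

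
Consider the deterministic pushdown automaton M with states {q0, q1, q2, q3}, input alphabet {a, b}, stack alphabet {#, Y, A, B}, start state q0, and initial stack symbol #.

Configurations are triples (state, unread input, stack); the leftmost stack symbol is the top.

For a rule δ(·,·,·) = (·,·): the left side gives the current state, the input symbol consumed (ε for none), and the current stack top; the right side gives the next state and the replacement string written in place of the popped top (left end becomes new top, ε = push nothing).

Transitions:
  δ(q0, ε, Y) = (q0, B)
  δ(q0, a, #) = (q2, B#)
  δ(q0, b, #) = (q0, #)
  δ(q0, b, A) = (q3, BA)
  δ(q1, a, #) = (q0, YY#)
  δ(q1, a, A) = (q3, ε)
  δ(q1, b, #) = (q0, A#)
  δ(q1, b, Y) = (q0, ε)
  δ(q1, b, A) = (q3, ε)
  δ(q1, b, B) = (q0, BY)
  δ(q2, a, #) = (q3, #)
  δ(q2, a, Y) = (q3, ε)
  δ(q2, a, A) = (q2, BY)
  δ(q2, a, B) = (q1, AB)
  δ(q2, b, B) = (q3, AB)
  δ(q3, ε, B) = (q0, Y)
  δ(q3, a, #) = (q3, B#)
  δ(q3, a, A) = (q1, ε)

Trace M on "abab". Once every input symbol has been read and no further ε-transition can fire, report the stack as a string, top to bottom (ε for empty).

(q0, abab, #)
  read a, top #: go to q2, push B# → (q2, bab, B#)
  read b, top B: go to q3, push AB → (q3, ab, AB#)
  read a, top A: go to q1, push ε → (q1, b, B#)
  read b, top B: go to q0, push BY → (q0, ε, BY#)
All input consumed in state q0 with stack BY#.

BY#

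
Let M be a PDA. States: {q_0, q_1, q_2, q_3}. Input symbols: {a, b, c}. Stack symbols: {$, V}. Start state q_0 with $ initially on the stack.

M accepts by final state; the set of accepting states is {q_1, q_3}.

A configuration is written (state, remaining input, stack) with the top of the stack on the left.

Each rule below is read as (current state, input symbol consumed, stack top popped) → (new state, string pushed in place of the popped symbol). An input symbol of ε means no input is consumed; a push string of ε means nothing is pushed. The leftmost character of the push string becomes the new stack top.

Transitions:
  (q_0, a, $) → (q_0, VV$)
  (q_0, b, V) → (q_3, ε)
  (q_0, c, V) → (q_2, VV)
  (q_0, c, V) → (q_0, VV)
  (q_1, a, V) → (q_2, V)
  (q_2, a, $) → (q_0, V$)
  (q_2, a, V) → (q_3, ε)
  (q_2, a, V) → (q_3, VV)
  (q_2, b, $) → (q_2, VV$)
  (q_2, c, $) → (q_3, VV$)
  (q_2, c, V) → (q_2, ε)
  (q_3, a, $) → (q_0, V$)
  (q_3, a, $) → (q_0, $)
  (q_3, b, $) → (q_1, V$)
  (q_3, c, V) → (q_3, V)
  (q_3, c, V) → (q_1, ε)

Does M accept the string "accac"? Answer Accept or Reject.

Accept

One accepting computation: (q_0, accac, $) ⊢ (q_0, ccac, VV$) ⊢ (q_2, cac, VVV$) ⊢ (q_2, ac, VV$) ⊢ (q_3, c, V$) ⊢ (q_3, ε, V$)
All input consumed and state q_3 ∈ F.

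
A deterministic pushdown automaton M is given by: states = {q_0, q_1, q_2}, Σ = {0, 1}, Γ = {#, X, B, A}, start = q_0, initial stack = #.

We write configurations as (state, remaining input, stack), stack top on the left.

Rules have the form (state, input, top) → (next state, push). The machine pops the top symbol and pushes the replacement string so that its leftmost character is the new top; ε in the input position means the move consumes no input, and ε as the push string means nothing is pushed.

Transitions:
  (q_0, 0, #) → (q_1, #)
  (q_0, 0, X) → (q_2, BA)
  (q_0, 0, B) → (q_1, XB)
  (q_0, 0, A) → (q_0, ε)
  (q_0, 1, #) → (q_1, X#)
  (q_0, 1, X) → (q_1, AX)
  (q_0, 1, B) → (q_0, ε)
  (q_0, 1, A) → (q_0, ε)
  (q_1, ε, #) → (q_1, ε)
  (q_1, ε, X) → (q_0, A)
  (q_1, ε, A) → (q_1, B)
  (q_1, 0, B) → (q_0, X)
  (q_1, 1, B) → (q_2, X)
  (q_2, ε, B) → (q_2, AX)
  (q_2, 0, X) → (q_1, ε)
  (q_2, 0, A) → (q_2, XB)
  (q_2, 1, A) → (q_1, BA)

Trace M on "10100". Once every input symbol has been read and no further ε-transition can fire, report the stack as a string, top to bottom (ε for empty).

ε

(q_0, 10100, #)
  read 1, top #: go to q_1, push X# → (q_1, 0100, X#)
  ε-move, top X: go to q_0, push A → (q_0, 0100, A#)
  read 0, top A: go to q_0, push ε → (q_0, 100, #)
  read 1, top #: go to q_1, push X# → (q_1, 00, X#)
  ε-move, top X: go to q_0, push A → (q_0, 00, A#)
  read 0, top A: go to q_0, push ε → (q_0, 0, #)
  read 0, top #: go to q_1, push # → (q_1, ε, #)
  ε-move, top #: go to q_1, push ε → (q_1, ε, ε)
All input consumed in state q_1 with stack ε.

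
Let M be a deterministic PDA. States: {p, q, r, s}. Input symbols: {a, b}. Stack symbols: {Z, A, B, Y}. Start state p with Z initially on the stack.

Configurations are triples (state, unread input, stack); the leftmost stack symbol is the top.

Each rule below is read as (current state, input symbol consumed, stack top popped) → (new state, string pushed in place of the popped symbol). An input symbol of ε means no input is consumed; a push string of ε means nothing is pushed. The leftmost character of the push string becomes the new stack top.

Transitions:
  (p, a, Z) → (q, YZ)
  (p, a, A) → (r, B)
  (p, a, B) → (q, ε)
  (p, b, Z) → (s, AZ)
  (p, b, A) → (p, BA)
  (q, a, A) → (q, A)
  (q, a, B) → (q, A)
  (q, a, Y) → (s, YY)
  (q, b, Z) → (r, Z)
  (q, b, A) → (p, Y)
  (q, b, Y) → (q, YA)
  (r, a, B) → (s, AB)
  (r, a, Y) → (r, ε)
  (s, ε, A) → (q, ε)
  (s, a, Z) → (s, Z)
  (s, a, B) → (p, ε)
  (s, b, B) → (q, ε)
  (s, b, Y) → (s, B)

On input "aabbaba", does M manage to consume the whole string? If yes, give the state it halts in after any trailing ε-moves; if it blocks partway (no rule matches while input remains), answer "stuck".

p

(p, aabbaba, Z)
  read a, top Z: go to q, push YZ → (q, abbaba, YZ)
  read a, top Y: go to s, push YY → (s, bbaba, YYZ)
  read b, top Y: go to s, push B → (s, baba, BYZ)
  read b, top B: go to q, push ε → (q, aba, YZ)
  read a, top Y: go to s, push YY → (s, ba, YYZ)
  read b, top Y: go to s, push B → (s, a, BYZ)
  read a, top B: go to p, push ε → (p, ε, YZ)
All input consumed; M is in state p.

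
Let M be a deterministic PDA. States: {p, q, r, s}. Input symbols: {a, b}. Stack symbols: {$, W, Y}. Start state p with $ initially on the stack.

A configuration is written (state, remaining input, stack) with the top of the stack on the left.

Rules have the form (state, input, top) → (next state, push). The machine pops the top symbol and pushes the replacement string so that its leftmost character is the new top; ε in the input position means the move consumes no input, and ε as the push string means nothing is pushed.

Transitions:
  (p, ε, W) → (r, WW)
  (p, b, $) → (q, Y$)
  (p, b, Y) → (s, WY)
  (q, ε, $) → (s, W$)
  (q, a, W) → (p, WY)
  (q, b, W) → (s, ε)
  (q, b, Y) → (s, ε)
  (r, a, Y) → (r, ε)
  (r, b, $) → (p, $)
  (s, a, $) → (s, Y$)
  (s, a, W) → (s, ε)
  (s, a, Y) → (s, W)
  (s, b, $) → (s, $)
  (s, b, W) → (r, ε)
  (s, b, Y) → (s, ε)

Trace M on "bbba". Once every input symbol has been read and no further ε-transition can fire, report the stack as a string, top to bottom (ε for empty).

Y$

(p, bbba, $)
  read b, top $: go to q, push Y$ → (q, bba, Y$)
  read b, top Y: go to s, push ε → (s, ba, $)
  read b, top $: go to s, push $ → (s, a, $)
  read a, top $: go to s, push Y$ → (s, ε, Y$)
All input consumed in state s with stack Y$.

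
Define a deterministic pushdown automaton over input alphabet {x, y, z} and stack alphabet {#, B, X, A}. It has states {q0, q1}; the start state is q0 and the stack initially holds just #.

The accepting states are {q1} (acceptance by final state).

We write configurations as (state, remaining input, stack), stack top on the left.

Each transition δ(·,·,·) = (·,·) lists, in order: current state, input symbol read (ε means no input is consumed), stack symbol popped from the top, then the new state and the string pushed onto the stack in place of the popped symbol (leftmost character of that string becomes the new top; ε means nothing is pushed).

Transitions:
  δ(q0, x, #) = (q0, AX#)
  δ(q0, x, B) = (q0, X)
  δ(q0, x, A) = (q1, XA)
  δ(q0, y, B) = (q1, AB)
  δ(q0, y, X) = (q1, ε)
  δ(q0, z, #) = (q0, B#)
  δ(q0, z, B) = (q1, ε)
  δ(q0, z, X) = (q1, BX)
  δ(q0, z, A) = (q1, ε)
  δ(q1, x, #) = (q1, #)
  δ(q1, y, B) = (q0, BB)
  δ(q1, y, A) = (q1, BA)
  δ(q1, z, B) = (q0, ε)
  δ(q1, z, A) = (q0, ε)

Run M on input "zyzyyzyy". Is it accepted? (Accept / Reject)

Reject

(q0, zyzyyzyy, #) ⊢ (q0, yzyyzyy, B#) ⊢ (q1, zyyzyy, AB#) ⊢ (q0, yyzyy, B#) ⊢ (q1, yzyy, AB#) ⊢ (q1, zyy, BAB#) ⊢ (q0, yy, AB#)
No transition applies at (q0, yy, AB#); input not fully consumed.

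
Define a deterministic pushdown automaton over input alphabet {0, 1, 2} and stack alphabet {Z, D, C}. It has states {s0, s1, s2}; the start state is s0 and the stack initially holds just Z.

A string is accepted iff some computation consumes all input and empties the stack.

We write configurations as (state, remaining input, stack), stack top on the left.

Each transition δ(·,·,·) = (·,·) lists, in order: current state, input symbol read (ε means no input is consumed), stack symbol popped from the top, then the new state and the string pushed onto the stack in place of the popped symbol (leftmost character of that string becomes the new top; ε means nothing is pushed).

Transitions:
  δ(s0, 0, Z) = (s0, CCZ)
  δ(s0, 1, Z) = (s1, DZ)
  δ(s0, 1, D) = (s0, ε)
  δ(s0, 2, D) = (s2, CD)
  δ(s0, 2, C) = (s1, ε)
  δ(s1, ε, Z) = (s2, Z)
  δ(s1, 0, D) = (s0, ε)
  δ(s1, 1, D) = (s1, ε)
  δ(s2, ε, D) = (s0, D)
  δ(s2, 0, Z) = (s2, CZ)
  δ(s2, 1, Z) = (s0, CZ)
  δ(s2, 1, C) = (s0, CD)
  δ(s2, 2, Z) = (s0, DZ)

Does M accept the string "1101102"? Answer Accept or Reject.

(s0, 1101102, Z) ⊢ (s1, 101102, DZ) ⊢ (s1, 01102, Z) ⊢ (s2, 01102, Z) ⊢ (s2, 1102, CZ) ⊢ (s0, 102, CDZ)
No transition applies at (s0, 102, CDZ); input not fully consumed.

Reject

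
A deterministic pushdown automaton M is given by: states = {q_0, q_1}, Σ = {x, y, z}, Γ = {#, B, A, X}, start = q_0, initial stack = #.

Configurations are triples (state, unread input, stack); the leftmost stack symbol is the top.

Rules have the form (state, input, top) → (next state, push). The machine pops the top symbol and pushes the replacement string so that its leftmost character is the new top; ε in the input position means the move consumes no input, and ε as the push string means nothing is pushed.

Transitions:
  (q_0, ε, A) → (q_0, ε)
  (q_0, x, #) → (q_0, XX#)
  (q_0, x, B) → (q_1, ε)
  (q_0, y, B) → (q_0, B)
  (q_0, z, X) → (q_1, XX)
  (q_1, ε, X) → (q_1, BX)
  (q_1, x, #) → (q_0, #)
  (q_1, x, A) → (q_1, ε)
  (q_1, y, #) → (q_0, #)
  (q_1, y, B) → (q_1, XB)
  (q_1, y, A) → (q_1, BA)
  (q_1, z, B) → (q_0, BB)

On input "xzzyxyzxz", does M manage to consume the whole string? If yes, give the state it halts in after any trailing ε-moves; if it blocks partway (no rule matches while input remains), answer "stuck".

q_0

(q_0, xzzyxyzxz, #) ⊢ (q_0, zzyxyzxz, XX#) ⊢ (q_1, zyxyzxz, XXX#) ⊢ (q_1, zyxyzxz, BXXX#) ⊢ (q_0, yxyzxz, BBXXX#) ⊢ (q_0, xyzxz, BBXXX#) ⊢ (q_1, yzxz, BXXX#) ⊢ (q_1, zxz, XBXXX#) ⊢ (q_1, zxz, BXBXXX#) ⊢ (q_0, xz, BBXBXXX#) ⊢ (q_1, z, BXBXXX#) ⊢ (q_0, ε, BBXBXXX#)
All input consumed; M is in state q_0.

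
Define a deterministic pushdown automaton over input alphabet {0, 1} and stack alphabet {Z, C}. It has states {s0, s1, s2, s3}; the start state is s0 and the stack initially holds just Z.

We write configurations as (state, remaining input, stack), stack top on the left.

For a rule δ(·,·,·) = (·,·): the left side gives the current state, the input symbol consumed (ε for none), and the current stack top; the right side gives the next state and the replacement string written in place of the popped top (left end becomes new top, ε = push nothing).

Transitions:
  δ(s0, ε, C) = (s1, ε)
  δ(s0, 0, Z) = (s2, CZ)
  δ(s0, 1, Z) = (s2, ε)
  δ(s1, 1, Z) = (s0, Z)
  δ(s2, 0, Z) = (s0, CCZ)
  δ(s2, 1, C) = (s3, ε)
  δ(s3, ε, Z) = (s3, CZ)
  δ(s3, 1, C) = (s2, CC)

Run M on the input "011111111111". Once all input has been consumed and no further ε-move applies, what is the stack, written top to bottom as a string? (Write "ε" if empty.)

(s0, 011111111111, Z)
  read 0, top Z: go to s2, push CZ → (s2, 11111111111, CZ)
  read 1, top C: go to s3, push ε → (s3, 1111111111, Z)
  ε-move, top Z: go to s3, push CZ → (s3, 1111111111, CZ)
  read 1, top C: go to s2, push CC → (s2, 111111111, CCZ)
  read 1, top C: go to s3, push ε → (s3, 11111111, CZ)
  read 1, top C: go to s2, push CC → (s2, 1111111, CCZ)
  read 1, top C: go to s3, push ε → (s3, 111111, CZ)
  read 1, top C: go to s2, push CC → (s2, 11111, CCZ)
  read 1, top C: go to s3, push ε → (s3, 1111, CZ)
  read 1, top C: go to s2, push CC → (s2, 111, CCZ)
  read 1, top C: go to s3, push ε → (s3, 11, CZ)
  read 1, top C: go to s2, push CC → (s2, 1, CCZ)
  read 1, top C: go to s3, push ε → (s3, ε, CZ)
All input consumed in state s3 with stack CZ.

CZ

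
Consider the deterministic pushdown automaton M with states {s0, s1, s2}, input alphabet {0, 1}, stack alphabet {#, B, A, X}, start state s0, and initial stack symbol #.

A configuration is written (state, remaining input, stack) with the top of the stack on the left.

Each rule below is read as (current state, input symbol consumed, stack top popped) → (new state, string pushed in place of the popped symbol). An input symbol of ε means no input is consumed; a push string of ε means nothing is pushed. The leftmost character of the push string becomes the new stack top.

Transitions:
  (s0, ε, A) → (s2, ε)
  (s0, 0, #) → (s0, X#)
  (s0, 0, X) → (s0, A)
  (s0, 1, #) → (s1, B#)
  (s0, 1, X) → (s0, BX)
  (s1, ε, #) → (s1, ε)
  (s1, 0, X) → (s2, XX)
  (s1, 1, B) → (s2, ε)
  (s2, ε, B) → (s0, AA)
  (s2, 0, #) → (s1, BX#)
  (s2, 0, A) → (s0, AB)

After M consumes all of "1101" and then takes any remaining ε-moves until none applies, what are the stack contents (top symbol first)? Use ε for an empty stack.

X#

(s0, 1101, #) ⊢ (s1, 101, B#) ⊢ (s2, 01, #) ⊢ (s1, 1, BX#) ⊢ (s2, ε, X#)
All input consumed in state s2 with stack X#.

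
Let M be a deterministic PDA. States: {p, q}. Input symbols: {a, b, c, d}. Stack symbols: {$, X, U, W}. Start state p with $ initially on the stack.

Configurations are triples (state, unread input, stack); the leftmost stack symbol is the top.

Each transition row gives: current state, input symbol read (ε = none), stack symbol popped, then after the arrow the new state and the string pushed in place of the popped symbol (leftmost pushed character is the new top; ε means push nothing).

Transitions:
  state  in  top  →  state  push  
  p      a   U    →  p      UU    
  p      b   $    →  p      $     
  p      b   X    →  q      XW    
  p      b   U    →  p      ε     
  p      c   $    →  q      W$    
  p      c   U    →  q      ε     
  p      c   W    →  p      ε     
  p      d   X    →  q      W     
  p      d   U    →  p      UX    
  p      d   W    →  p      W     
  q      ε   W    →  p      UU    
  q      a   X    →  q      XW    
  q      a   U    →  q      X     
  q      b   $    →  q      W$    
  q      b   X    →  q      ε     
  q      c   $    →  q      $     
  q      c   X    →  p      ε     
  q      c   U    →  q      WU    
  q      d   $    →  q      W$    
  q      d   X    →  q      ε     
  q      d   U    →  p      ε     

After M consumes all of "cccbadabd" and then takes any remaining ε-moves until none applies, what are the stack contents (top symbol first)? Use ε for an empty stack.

(p, cccbadabd, $)
  read c, top $: go to q, push W$ → (q, ccbadabd, W$)
  ε-move, top W: go to p, push UU → (p, ccbadabd, UU$)
  read c, top U: go to q, push ε → (q, cbadabd, U$)
  read c, top U: go to q, push WU → (q, badabd, WU$)
  ε-move, top W: go to p, push UU → (p, badabd, UUU$)
  read b, top U: go to p, push ε → (p, adabd, UU$)
  read a, top U: go to p, push UU → (p, dabd, UUU$)
  read d, top U: go to p, push UX → (p, abd, UXUU$)
  read a, top U: go to p, push UU → (p, bd, UUXUU$)
  read b, top U: go to p, push ε → (p, d, UXUU$)
  read d, top U: go to p, push UX → (p, ε, UXXUU$)
All input consumed in state p with stack UXXUU$.

UXXUU$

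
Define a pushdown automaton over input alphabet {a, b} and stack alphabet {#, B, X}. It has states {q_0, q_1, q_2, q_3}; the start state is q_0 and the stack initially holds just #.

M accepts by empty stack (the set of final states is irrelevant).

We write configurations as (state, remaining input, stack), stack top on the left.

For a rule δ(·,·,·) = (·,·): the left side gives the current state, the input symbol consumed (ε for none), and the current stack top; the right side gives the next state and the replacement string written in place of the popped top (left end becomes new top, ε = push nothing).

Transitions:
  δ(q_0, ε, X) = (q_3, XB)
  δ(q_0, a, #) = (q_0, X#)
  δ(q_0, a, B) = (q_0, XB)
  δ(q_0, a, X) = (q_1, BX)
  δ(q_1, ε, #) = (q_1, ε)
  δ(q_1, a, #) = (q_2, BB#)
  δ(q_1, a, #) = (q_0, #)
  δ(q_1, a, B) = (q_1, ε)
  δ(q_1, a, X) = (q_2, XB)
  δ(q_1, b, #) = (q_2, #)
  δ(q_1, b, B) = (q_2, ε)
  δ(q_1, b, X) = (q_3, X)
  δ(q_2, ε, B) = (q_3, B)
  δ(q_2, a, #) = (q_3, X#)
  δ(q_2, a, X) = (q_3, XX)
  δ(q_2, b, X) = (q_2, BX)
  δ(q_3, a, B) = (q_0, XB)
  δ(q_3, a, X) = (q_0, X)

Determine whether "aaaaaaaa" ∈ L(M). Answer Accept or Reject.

No computation consumes all input and empties the stack.

Reject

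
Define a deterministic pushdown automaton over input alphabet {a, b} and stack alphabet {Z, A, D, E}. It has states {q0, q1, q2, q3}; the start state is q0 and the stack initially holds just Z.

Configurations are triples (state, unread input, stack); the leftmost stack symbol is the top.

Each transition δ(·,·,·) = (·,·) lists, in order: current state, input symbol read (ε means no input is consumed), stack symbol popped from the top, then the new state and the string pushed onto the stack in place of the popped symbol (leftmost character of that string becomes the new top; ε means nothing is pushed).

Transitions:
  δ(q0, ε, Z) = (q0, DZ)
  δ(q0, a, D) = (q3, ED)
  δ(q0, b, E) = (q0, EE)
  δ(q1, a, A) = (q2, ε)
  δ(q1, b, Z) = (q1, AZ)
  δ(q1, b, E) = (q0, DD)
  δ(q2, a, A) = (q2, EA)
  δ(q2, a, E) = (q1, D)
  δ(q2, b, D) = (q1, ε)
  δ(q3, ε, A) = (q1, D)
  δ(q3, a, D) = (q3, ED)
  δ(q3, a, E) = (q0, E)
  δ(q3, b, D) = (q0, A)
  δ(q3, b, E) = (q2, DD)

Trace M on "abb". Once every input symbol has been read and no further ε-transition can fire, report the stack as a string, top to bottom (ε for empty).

(q0, abb, Z)
  ε-move, top Z: go to q0, push DZ → (q0, abb, DZ)
  read a, top D: go to q3, push ED → (q3, bb, EDZ)
  read b, top E: go to q2, push DD → (q2, b, DDDZ)
  read b, top D: go to q1, push ε → (q1, ε, DDZ)
All input consumed in state q1 with stack DDZ.

DDZ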